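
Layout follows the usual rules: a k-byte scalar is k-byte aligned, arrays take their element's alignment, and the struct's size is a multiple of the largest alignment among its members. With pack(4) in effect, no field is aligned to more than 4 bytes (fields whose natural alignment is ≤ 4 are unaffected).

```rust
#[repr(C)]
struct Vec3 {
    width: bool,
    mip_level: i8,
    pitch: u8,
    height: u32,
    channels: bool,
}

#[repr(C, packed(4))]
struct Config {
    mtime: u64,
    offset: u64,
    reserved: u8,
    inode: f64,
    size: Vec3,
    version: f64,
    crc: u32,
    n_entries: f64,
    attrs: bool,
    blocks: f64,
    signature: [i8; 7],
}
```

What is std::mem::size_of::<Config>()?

Vec3: @0: width [1B, align 1] → 1; @1: mip_level [1B, align 1] → 2; @2: pitch [1B, align 1] → 3; +1 pad (align 4); @4: height [4B, align 4] → 8; @8: channels [1B, align 1] → 9; +3 tail pad (align 4); size 12, align 4
@0: mtime [8B, align 4] → 8
@8: offset [8B, align 4] → 16
@16: reserved [1B, align 1] → 17
+3 pad (align 4)
@20: inode [8B, align 4] → 28
@28: size [12B, align 4] → 40
@40: version [8B, align 4] → 48
@48: crc [4B, align 4] → 52
@52: n_entries [8B, align 4] → 60
@60: attrs [1B, align 1] → 61
+3 pad (align 4)
@64: blocks [8B, align 4] → 72
@72: signature [7B, align 1] → 79
+1 tail pad (align 4)
size 80, align 4

80 bytes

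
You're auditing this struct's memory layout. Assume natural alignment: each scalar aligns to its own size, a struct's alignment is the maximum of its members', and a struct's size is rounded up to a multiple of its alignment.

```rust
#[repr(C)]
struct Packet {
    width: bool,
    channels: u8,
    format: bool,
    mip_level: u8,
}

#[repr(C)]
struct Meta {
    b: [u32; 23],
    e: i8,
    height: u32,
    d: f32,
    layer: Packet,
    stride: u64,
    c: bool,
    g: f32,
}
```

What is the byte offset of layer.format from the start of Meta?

106

Packet: width at 0 (size 1, align 1) → ends 1; channels at 1 (size 1, align 1) → ends 2; format at 2 (size 1, align 1) → ends 3; mip_level at 3 (size 1, align 1) → ends 4; total 4 bytes, alignment 1
b at 0 (size 92, align 4) → ends 92
e at 92 (size 1, align 1) → ends 93
pad 3 to align 4 for height
height at 96 (size 4, align 4) → ends 100
d at 100 (size 4, align 4) → ends 104
layer at 104 (size 4, align 1) → ends 108
within Packet: format at 2
104 + 2 = 106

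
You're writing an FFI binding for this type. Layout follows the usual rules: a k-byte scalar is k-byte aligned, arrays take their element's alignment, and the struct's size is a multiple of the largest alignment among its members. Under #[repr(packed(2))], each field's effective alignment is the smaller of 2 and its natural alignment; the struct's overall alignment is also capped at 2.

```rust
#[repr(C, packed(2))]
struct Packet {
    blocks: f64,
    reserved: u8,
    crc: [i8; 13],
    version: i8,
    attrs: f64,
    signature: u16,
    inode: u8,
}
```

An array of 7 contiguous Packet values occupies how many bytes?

blocks at 0 (size 8, align 2) → ends 8
reserved at 8 (size 1, align 1) → ends 9
crc at 9 (size 13, align 1) → ends 22
version at 22 (size 1, align 1) → ends 23
pad 1 to align 2 for attrs
attrs at 24 (size 8, align 2) → ends 32
signature at 32 (size 2, align 2) → ends 34
inode at 34 (size 1, align 1) → ends 35
tail pad 1 to reach multiple of 2
total 36 bytes, alignment 2
array of 7: 7 × 36 = 252

252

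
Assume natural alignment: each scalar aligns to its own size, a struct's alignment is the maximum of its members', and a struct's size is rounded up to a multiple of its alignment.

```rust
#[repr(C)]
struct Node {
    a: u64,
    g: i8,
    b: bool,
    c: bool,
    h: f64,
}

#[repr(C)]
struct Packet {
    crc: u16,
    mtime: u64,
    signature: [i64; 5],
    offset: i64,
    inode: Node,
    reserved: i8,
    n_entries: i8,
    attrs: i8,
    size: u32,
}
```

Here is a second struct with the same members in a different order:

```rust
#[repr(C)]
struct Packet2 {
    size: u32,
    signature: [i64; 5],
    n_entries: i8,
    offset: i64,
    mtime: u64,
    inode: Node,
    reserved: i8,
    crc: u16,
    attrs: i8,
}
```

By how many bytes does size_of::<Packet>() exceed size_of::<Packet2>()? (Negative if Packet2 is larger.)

Node: a at 0 (size 8, align 8) → ends 8; g at 8 (size 1, align 1) → ends 9; b at 9 (size 1, align 1) → ends 10; c at 10 (size 1, align 1) → ends 11; pad 5 to align 8 for h; h at 16 (size 8, align 8) → ends 24; total 24 bytes, alignment 8
crc at 0 (size 2, align 2) → ends 2
pad 6 to align 8 for mtime
mtime at 8 (size 8, align 8) → ends 16
signature at 16 (size 40, align 8) → ends 56
offset at 56 (size 8, align 8) → ends 64
inode at 64 (size 24, align 8) → ends 88
reserved at 88 (size 1, align 1) → ends 89
n_entries at 89 (size 1, align 1) → ends 90
attrs at 90 (size 1, align 1) → ends 91
pad 1 to align 4 for size
size at 92 (size 4, align 4) → ends 96
total 96 bytes, alignment 8
— Packet2 —
size at 0 (size 4, align 4) → ends 4
pad 4 to align 8 for signature
signature at 8 (size 40, align 8) → ends 48
n_entries at 48 (size 1, align 1) → ends 49
pad 7 to align 8 for offset
offset at 56 (size 8, align 8) → ends 64
mtime at 64 (size 8, align 8) → ends 72
inode at 72 (size 24, align 8) → ends 96
reserved at 96 (size 1, align 1) → ends 97
pad 1 to align 2 for crc
crc at 98 (size 2, align 2) → ends 100
attrs at 100 (size 1, align 1) → ends 101
tail pad 3 to reach multiple of 8
total 104 bytes, alignment 8
96 − 104 = -8

-8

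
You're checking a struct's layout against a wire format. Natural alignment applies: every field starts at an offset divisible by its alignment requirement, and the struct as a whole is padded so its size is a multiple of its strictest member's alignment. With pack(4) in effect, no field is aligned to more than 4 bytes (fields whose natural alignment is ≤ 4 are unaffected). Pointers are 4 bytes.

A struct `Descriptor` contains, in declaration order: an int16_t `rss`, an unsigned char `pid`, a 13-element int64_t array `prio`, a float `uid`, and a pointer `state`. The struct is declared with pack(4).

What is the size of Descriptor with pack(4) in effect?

@0: rss [2B, align 2] → 2
@2: pid [1B, align 1] → 3
+1 pad (align 4)
@4: prio [104B, align 4] → 108
@108: uid [4B, align 4] → 112
@112: state [4B, align 4] → 116
size 116, align 4

116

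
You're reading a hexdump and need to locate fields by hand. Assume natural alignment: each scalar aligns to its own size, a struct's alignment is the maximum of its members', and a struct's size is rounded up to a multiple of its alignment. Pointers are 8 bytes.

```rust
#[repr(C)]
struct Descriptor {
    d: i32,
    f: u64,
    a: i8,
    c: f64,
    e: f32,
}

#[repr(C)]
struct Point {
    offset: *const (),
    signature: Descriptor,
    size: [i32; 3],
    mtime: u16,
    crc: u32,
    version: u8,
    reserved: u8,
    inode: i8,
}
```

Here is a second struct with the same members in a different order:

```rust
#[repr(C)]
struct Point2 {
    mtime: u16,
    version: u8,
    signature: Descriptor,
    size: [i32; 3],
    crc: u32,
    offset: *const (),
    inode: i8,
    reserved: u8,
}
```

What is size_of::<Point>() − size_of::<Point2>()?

Descriptor: 0..4  d  (4B, 4-aligned); 4..8  -- padding (4B); 8..16  f  (8B, 8-aligned); 16..17  a  (1B, 1-aligned); 17..24  -- padding (7B); 24..32  c  (8B, 8-aligned); 32..36  e  (4B, 4-aligned); 36..40  -- tail padding (4B); sizeof = 40, alignof = 8
0..8  offset  (8B, 8-aligned)
8..48  signature  (40B, 8-aligned)
48..60  size  (12B, 4-aligned)
60..62  mtime  (2B, 2-aligned)
62..64  -- padding (2B)
64..68  crc  (4B, 4-aligned)
68..69  version  (1B, 1-aligned)
69..70  reserved  (1B, 1-aligned)
70..71  inode  (1B, 1-aligned)
71..72  -- tail padding (1B)
sizeof = 72, alignof = 8
— Point2 —
0..2  mtime  (2B, 2-aligned)
2..3  version  (1B, 1-aligned)
3..8  -- padding (5B)
8..48  signature  (40B, 8-aligned)
48..60  size  (12B, 4-aligned)
60..64  crc  (4B, 4-aligned)
64..72  offset  (8B, 8-aligned)
72..73  inode  (1B, 1-aligned)
73..74  reserved  (1B, 1-aligned)
74..80  -- tail padding (6B)
sizeof = 80, alignof = 8
72 − 80 = -8

-8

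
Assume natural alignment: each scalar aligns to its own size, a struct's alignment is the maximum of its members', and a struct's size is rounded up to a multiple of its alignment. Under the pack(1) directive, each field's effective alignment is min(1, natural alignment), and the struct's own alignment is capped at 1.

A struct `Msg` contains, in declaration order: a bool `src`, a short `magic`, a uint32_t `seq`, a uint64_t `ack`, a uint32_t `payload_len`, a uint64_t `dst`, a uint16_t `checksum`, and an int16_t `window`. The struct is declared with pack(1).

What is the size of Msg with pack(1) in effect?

0..1  src  (1B, 1-aligned)
1..3  magic  (2B, 1-aligned)
3..7  seq  (4B, 1-aligned)
7..15  ack  (8B, 1-aligned)
15..19  payload_len  (4B, 1-aligned)
19..27  dst  (8B, 1-aligned)
27..29  checksum  (2B, 1-aligned)
29..31  window  (2B, 1-aligned)
sizeof = 31, alignof = 1

31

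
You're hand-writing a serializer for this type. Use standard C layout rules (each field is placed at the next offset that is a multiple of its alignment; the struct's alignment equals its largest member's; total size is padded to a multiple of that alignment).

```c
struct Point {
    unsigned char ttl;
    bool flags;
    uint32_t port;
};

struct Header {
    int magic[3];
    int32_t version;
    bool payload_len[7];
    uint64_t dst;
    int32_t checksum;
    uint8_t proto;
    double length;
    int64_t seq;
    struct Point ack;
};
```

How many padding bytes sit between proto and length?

3

Point: 0..1  ttl  (1B, 1-aligned); 1..2  flags  (1B, 1-aligned); 2..4  -- padding (2B); 4..8  port  (4B, 4-aligned); sizeof = 8, alignof = 4
0..12  magic  (12B, 4-aligned)
12..16  version  (4B, 4-aligned)
16..23  payload_len  (7B, 1-aligned)
23..24  -- padding (1B)
24..32  dst  (8B, 8-aligned)
32..36  checksum  (4B, 4-aligned)
36..37  proto  (1B, 1-aligned)
37..40  -- padding (3B)
40..48  length  (8B, 8-aligned)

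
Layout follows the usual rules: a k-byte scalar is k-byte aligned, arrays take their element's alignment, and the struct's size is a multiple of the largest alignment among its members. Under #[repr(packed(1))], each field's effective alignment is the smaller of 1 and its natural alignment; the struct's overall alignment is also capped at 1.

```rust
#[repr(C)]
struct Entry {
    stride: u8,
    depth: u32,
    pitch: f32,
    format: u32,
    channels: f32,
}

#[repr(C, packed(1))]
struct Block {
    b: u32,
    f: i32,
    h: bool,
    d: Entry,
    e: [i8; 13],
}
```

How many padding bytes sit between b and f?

0

Entry: stride at 0 (size 1, align 1) → ends 1; pad 3 to align 4 for depth; depth at 4 (size 4, align 4) → ends 8; pitch at 8 (size 4, align 4) → ends 12; format at 12 (size 4, align 4) → ends 16; channels at 16 (size 4, align 4) → ends 20; total 20 bytes, alignment 4
b at 0 (size 4, align 1) → ends 4
f at 4 (size 4, align 1) → ends 8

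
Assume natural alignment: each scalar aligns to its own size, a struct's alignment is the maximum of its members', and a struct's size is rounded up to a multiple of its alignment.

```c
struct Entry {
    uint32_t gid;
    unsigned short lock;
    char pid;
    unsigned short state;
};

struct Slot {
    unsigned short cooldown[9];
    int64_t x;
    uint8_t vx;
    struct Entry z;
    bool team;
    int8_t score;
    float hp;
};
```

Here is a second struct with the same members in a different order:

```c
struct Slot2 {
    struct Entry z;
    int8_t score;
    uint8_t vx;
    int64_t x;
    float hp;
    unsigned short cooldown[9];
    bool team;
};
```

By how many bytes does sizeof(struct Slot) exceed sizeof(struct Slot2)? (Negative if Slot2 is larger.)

8

Entry: gid at 0 (size 4, align 4) → ends 4; lock at 4 (size 2, align 2) → ends 6; pid at 6 (size 1, align 1) → ends 7; pad 1 to align 2 for state; state at 8 (size 2, align 2) → ends 10; tail pad 2 to reach multiple of 4; total 12 bytes, alignment 4
cooldown at 0 (size 18, align 2) → ends 18
pad 6 to align 8 for x
x at 24 (size 8, align 8) → ends 32
vx at 32 (size 1, align 1) → ends 33
pad 3 to align 4 for z
z at 36 (size 12, align 4) → ends 48
team at 48 (size 1, align 1) → ends 49
score at 49 (size 1, align 1) → ends 50
pad 2 to align 4 for hp
hp at 52 (size 4, align 4) → ends 56
total 56 bytes, alignment 8
— Slot2 —
z at 0 (size 12, align 4) → ends 12
score at 12 (size 1, align 1) → ends 13
vx at 13 (size 1, align 1) → ends 14
pad 2 to align 8 for x
x at 16 (size 8, align 8) → ends 24
hp at 24 (size 4, align 4) → ends 28
cooldown at 28 (size 18, align 2) → ends 46
team at 46 (size 1, align 1) → ends 47
tail pad 1 to reach multiple of 8
total 48 bytes, alignment 8
56 − 48 = 8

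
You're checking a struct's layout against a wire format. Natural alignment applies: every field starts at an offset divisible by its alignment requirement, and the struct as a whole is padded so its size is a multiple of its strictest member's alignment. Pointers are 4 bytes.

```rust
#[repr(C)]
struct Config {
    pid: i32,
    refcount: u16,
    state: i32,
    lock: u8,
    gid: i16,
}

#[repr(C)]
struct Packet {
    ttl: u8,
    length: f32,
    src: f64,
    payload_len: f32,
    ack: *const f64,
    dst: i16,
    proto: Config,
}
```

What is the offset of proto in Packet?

Config: 0..4  pid  (4B, 4-aligned); 4..6  refcount  (2B, 2-aligned); 6..8  -- padding (2B); 8..12  state  (4B, 4-aligned); 12..13  lock  (1B, 1-aligned); 13..14  -- padding (1B); 14..16  gid  (2B, 2-aligned); sizeof = 16, alignof = 4
0..1  ttl  (1B, 1-aligned)
1..4  -- padding (3B)
4..8  length  (4B, 4-aligned)
8..16  src  (8B, 8-aligned)
16..20  payload_len  (4B, 4-aligned)
20..24  ack  (4B, 4-aligned)
24..26  dst  (2B, 2-aligned)
26..28  -- padding (2B)
28..44  proto  (16B, 4-aligned)

28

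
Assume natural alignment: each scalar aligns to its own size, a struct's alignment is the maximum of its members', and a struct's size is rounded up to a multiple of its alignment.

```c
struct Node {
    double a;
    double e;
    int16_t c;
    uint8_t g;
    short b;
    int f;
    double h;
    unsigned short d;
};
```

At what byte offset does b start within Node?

a at 0 (size 8, align 8) → ends 8
e at 8 (size 8, align 8) → ends 16
c at 16 (size 2, align 2) → ends 18
g at 18 (size 1, align 1) → ends 19
pad 1 to align 2 for b
b at 20 (size 2, align 2) → ends 22

20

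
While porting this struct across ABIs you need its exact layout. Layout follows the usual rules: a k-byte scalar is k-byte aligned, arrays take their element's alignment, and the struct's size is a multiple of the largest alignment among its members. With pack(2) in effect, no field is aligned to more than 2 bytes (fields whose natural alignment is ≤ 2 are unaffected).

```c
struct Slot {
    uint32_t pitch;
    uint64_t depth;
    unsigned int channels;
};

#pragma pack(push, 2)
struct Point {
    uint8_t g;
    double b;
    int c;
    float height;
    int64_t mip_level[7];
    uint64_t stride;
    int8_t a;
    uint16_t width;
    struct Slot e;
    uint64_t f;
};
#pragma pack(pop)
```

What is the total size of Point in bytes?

118 bytes

Slot: 0..4  pitch  (4B, 4-aligned); 4..8  -- padding (4B); 8..16  depth  (8B, 8-aligned); 16..20  channels  (4B, 4-aligned); 20..24  -- tail padding (4B); sizeof = 24, alignof = 8
0..1  g  (1B, 1-aligned)
1..2  -- padding (1B)
2..10  b  (8B, 2-aligned)
10..14  c  (4B, 2-aligned)
14..18  height  (4B, 2-aligned)
18..74  mip_level  (56B, 2-aligned)
74..82  stride  (8B, 2-aligned)
82..83  a  (1B, 1-aligned)
83..84  -- padding (1B)
84..86  width  (2B, 2-aligned)
86..110  e  (24B, 2-aligned)
110..118  f  (8B, 2-aligned)
sizeof = 118, alignof = 2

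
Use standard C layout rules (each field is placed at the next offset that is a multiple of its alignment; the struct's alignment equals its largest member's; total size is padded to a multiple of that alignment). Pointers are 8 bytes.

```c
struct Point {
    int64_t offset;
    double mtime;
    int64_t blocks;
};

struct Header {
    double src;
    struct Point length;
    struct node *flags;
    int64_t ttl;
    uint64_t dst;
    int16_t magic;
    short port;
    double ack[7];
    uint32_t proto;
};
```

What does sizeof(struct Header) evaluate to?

Point: offset at 0 (size 8, align 8) → ends 8; mtime at 8 (size 8, align 8) → ends 16; blocks at 16 (size 8, align 8) → ends 24; total 24 bytes, alignment 8
src at 0 (size 8, align 8) → ends 8
length at 8 (size 24, align 8) → ends 32
flags at 32 (size 8, align 8) → ends 40
ttl at 40 (size 8, align 8) → ends 48
dst at 48 (size 8, align 8) → ends 56
magic at 56 (size 2, align 2) → ends 58
port at 58 (size 2, align 2) → ends 60
pad 4 to align 8 for ack
ack at 64 (size 56, align 8) → ends 120
proto at 120 (size 4, align 4) → ends 124
tail pad 4 to reach multiple of 8
total 128 bytes, alignment 8

128 bytes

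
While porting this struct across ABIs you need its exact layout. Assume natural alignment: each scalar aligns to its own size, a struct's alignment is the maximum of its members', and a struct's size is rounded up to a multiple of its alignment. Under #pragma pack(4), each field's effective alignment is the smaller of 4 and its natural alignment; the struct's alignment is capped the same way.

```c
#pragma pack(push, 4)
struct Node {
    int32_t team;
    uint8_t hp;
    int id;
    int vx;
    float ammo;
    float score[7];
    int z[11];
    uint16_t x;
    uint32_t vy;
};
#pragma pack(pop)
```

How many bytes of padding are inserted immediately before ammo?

0

0..4  team  (4B, 4-aligned)
4..5  hp  (1B, 1-aligned)
5..8  -- padding (3B)
8..12  id  (4B, 4-aligned)
12..16  vx  (4B, 4-aligned)
16..20  ammo  (4B, 4-aligned)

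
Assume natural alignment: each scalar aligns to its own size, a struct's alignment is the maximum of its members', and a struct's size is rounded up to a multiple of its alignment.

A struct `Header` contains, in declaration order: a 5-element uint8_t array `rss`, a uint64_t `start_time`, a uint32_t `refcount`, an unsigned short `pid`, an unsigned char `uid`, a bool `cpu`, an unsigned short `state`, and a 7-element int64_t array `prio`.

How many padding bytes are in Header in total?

9

rss at 0 (size 5, align 1) → ends 5
pad 3 to align 8 for start_time
start_time at 8 (size 8, align 8) → ends 16
refcount at 16 (size 4, align 4) → ends 20
pid at 20 (size 2, align 2) → ends 22
uid at 22 (size 1, align 1) → ends 23
cpu at 23 (size 1, align 1) → ends 24
state at 24 (size 2, align 2) → ends 26
pad 6 to align 8 for prio
prio at 32 (size 56, align 8) → ends 88
total 88 bytes, alignment 8
data bytes 79, size 88 → padding 9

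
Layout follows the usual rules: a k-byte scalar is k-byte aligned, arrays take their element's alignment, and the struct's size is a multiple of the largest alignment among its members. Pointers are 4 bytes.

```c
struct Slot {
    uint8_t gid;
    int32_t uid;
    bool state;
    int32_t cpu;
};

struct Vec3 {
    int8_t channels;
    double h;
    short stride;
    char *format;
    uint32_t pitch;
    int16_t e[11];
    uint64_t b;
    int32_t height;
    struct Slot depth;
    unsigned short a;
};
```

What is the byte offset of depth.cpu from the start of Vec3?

80

Slot: gid at 0 (size 1, align 1) → ends 1; pad 3 to align 4 for uid; uid at 4 (size 4, align 4) → ends 8; state at 8 (size 1, align 1) → ends 9; pad 3 to align 4 for cpu; cpu at 12 (size 4, align 4) → ends 16; total 16 bytes, alignment 4
channels at 0 (size 1, align 1) → ends 1
pad 7 to align 8 for h
h at 8 (size 8, align 8) → ends 16
stride at 16 (size 2, align 2) → ends 18
pad 2 to align 4 for format
format at 20 (size 4, align 4) → ends 24
pitch at 24 (size 4, align 4) → ends 28
e at 28 (size 22, align 2) → ends 50
pad 6 to align 8 for b
b at 56 (size 8, align 8) → ends 64
height at 64 (size 4, align 4) → ends 68
depth at 68 (size 16, align 4) → ends 84
within Slot: cpu at 12
68 + 12 = 80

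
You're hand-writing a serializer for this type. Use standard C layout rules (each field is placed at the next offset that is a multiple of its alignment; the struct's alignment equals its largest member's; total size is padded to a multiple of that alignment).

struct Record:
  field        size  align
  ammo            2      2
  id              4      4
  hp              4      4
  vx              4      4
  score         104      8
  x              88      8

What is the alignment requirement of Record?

8

member alignments: ammo=2, id=4, hp=4, vx=4, score=8, x=8
max = 8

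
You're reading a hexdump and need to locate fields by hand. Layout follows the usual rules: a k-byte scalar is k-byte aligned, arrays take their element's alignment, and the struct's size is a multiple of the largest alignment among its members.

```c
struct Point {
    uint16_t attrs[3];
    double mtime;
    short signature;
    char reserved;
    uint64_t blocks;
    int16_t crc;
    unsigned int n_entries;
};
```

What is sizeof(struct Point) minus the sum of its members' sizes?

0..6  attrs  (6B, 2-aligned)
6..8  -- padding (2B)
8..16  mtime  (8B, 8-aligned)
16..18  signature  (2B, 2-aligned)
18..19  reserved  (1B, 1-aligned)
19..24  -- padding (5B)
24..32  blocks  (8B, 8-aligned)
32..34  crc  (2B, 2-aligned)
34..36  -- padding (2B)
36..40  n_entries  (4B, 4-aligned)
sizeof = 40, alignof = 8
data bytes 31, size 40 → padding 9

9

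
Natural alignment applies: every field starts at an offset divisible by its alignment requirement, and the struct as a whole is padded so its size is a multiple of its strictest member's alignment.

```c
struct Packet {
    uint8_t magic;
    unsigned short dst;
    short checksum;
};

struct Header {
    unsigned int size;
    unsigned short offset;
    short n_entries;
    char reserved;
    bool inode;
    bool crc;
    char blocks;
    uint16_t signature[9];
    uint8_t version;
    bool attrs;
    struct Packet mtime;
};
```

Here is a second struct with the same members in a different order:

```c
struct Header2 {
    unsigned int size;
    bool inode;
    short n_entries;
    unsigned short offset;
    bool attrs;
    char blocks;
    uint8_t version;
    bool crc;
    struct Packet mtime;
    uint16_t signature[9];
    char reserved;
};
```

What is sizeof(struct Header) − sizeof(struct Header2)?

0

Packet: 0..1  magic  (1B, 1-aligned); 1..2  -- padding (1B); 2..4  dst  (2B, 2-aligned); 4..6  checksum  (2B, 2-aligned); sizeof = 6, alignof = 2
0..4  size  (4B, 4-aligned)
4..6  offset  (2B, 2-aligned)
6..8  n_entries  (2B, 2-aligned)
8..9  reserved  (1B, 1-aligned)
9..10  inode  (1B, 1-aligned)
10..11  crc  (1B, 1-aligned)
11..12  blocks  (1B, 1-aligned)
12..30  signature  (18B, 2-aligned)
30..31  version  (1B, 1-aligned)
31..32  attrs  (1B, 1-aligned)
32..38  mtime  (6B, 2-aligned)
38..40  -- tail padding (2B)
sizeof = 40, alignof = 4
— Header2 —
0..4  size  (4B, 4-aligned)
4..5  inode  (1B, 1-aligned)
5..6  -- padding (1B)
6..8  n_entries  (2B, 2-aligned)
8..10  offset  (2B, 2-aligned)
10..11  attrs  (1B, 1-aligned)
11..12  blocks  (1B, 1-aligned)
12..13  version  (1B, 1-aligned)
13..14  crc  (1B, 1-aligned)
14..20  mtime  (6B, 2-aligned)
20..38  signature  (18B, 2-aligned)
38..39  reserved  (1B, 1-aligned)
39..40  -- tail padding (1B)
sizeof = 40, alignof = 4
40 − 40 = 0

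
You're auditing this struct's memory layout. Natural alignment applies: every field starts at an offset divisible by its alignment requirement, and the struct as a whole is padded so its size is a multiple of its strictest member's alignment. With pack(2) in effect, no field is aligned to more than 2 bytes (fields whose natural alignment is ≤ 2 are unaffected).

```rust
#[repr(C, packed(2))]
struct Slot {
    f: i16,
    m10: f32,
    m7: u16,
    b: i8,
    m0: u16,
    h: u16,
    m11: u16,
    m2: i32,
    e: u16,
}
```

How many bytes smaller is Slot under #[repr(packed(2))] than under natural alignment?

natural layout:
  0..2  f  (2B, 2-aligned)
  2..4  -- padding (2B)
  4..8  m10  (4B, 4-aligned)
  8..10  m7  (2B, 2-aligned)
  10..11  b  (1B, 1-aligned)
  11..12  -- padding (1B)
  12..14  m0  (2B, 2-aligned)
  14..16  h  (2B, 2-aligned)
  16..18  m11  (2B, 2-aligned)
  18..20  -- padding (2B)
  20..24  m2  (4B, 4-aligned)
  24..26  e  (2B, 2-aligned)
  26..28  -- tail padding (2B)
  sizeof = 28, alignof = 4
packed(2) layout:
  0..2  f  (2B, 2-aligned)
  2..6  m10  (4B, 2-aligned)
  6..8  m7  (2B, 2-aligned)
  8..9  b  (1B, 1-aligned)
  9..10  -- padding (1B)
  10..12  m0  (2B, 2-aligned)
  12..14  h  (2B, 2-aligned)
  14..16  m11  (2B, 2-aligned)
  16..20  m2  (4B, 2-aligned)
  20..22  e  (2B, 2-aligned)
  sizeof = 22, alignof = 2
28 − 22 = 6

6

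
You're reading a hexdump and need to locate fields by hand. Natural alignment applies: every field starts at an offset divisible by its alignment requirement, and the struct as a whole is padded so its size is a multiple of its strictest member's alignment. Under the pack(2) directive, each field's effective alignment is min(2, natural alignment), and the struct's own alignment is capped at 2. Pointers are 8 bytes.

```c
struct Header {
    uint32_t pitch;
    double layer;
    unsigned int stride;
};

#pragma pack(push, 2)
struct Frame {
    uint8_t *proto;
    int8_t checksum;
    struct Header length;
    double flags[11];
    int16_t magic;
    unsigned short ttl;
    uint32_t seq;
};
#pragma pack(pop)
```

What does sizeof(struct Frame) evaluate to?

Header: pitch at 0 (size 4, align 4) → ends 4; pad 4 to align 8 for layer; layer at 8 (size 8, align 8) → ends 16; stride at 16 (size 4, align 4) → ends 20; tail pad 4 to reach multiple of 8; total 24 bytes, alignment 8
proto at 0 (size 8, align 2) → ends 8
checksum at 8 (size 1, align 1) → ends 9
pad 1 to align 2 for length
length at 10 (size 24, align 2) → ends 34
flags at 34 (size 88, align 2) → ends 122
magic at 122 (size 2, align 2) → ends 124
ttl at 124 (size 2, align 2) → ends 126
seq at 126 (size 4, align 2) → ends 130
total 130 bytes, alignment 2

130 bytes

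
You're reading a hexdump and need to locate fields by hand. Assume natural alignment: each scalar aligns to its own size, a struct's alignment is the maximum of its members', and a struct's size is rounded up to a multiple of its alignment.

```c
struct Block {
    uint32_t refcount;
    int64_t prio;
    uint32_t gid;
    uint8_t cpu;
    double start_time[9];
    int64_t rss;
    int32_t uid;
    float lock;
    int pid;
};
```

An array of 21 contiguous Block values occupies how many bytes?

@0: refcount [4B, align 4] → 4
+4 pad (align 8)
@8: prio [8B, align 8] → 16
@16: gid [4B, align 4] → 20
@20: cpu [1B, align 1] → 21
+3 pad (align 8)
@24: start_time [72B, align 8] → 96
@96: rss [8B, align 8] → 104
@104: uid [4B, align 4] → 108
@108: lock [4B, align 4] → 112
@112: pid [4B, align 4] → 116
+4 tail pad (align 8)
size 120, align 8
array of 21: 21 × 120 = 2520

2520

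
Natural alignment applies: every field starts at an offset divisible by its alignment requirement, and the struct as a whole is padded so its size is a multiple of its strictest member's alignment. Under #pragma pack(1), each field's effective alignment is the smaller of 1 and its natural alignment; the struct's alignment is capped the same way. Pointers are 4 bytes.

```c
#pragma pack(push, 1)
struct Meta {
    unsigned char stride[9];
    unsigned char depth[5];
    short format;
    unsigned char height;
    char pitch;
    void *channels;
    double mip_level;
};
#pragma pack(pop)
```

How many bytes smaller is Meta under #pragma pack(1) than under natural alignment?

natural layout:
  stride at 0 (size 9, align 1) → ends 9
  depth at 9 (size 5, align 1) → ends 14
  format at 14 (size 2, align 2) → ends 16
  height at 16 (size 1, align 1) → ends 17
  pitch at 17 (size 1, align 1) → ends 18
  pad 2 to align 4 for channels
  channels at 20 (size 4, align 4) → ends 24
  mip_level at 24 (size 8, align 8) → ends 32
  total 32 bytes, alignment 8
packed(1) layout:
  stride at 0 (size 9, align 1) → ends 9
  depth at 9 (size 5, align 1) → ends 14
  format at 14 (size 2, align 1) → ends 16
  height at 16 (size 1, align 1) → ends 17
  pitch at 17 (size 1, align 1) → ends 18
  channels at 18 (size 4, align 1) → ends 22
  mip_level at 22 (size 8, align 1) → ends 30
  total 30 bytes, alignment 1
32 − 30 = 2

2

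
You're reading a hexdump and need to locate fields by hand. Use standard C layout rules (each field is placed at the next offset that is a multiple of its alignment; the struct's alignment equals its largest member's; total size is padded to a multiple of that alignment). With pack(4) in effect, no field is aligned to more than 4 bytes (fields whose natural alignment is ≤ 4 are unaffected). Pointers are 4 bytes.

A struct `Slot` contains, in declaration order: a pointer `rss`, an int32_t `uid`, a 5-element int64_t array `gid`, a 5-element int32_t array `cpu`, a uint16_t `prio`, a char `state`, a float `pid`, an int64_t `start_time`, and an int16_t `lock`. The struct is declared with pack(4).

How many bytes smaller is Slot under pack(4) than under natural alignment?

8

natural layout:
  @0: rss [4B, align 4] → 4
  @4: uid [4B, align 4] → 8
  @8: gid [40B, align 8] → 48
  @48: cpu [20B, align 4] → 68
  @68: prio [2B, align 2] → 70
  @70: state [1B, align 1] → 71
  +1 pad (align 4)
  @72: pid [4B, align 4] → 76
  +4 pad (align 8)
  @80: start_time [8B, align 8] → 88
  @88: lock [2B, align 2] → 90
  +6 tail pad (align 8)
  size 96, align 8
packed(4) layout:
  @0: rss [4B, align 4] → 4
  @4: uid [4B, align 4] → 8
  @8: gid [40B, align 4] → 48
  @48: cpu [20B, align 4] → 68
  @68: prio [2B, align 2] → 70
  @70: state [1B, align 1] → 71
  +1 pad (align 4)
  @72: pid [4B, align 4] → 76
  @76: start_time [8B, align 4] → 84
  @84: lock [2B, align 2] → 86
  +2 tail pad (align 4)
  size 88, align 4
96 − 88 = 8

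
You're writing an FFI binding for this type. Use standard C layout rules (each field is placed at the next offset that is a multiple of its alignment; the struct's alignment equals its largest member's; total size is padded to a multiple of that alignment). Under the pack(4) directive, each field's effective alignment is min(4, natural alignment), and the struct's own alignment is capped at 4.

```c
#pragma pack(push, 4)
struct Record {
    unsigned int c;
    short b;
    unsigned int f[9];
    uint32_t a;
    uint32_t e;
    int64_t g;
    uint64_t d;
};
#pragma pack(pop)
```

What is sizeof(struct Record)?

c at 0 (size 4, align 4) → ends 4
b at 4 (size 2, align 2) → ends 6
pad 2 to align 4 for f
f at 8 (size 36, align 4) → ends 44
a at 44 (size 4, align 4) → ends 48
e at 48 (size 4, align 4) → ends 52
g at 52 (size 8, align 4) → ends 60
d at 60 (size 8, align 4) → ends 68
total 68 bytes, alignment 4

68 bytes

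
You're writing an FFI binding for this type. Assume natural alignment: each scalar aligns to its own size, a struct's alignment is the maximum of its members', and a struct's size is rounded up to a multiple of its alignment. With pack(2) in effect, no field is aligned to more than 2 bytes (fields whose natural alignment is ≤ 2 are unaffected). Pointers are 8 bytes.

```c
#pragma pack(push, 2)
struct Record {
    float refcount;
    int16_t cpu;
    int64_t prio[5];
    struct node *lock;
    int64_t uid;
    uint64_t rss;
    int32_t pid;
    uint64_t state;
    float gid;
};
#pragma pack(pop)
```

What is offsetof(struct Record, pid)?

70

@0: refcount [4B, align 2] → 4
@4: cpu [2B, align 2] → 6
@6: prio [40B, align 2] → 46
@46: lock [8B, align 2] → 54
@54: uid [8B, align 2] → 62
@62: rss [8B, align 2] → 70
@70: pid [4B, align 2] → 74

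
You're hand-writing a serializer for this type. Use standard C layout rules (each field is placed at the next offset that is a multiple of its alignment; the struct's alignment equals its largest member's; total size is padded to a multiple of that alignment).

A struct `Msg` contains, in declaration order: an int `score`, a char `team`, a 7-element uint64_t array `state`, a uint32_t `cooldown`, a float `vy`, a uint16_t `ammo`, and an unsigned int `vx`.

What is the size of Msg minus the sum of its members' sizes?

@0: score [4B, align 4] → 4
@4: team [1B, align 1] → 5
+3 pad (align 8)
@8: state [56B, align 8] → 64
@64: cooldown [4B, align 4] → 68
@68: vy [4B, align 4] → 72
@72: ammo [2B, align 2] → 74
+2 pad (align 4)
@76: vx [4B, align 4] → 80
size 80, align 8
data bytes 75, size 80 → padding 5

5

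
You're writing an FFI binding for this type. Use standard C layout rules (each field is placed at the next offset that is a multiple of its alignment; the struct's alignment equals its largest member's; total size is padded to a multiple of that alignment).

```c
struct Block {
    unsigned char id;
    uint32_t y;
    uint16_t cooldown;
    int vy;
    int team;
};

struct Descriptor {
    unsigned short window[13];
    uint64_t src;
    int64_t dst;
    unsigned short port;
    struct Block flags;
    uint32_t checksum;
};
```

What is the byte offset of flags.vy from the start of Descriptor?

64

Block: 0..1  id  (1B, 1-aligned); 1..4  -- padding (3B); 4..8  y  (4B, 4-aligned); 8..10  cooldown  (2B, 2-aligned); 10..12  -- padding (2B); 12..16  vy  (4B, 4-aligned); 16..20  team  (4B, 4-aligned); sizeof = 20, alignof = 4
0..26  window  (26B, 2-aligned)
26..32  -- padding (6B)
32..40  src  (8B, 8-aligned)
40..48  dst  (8B, 8-aligned)
48..50  port  (2B, 2-aligned)
50..52  -- padding (2B)
52..72  flags  (20B, 4-aligned)
within Block: vy at 12
52 + 12 = 64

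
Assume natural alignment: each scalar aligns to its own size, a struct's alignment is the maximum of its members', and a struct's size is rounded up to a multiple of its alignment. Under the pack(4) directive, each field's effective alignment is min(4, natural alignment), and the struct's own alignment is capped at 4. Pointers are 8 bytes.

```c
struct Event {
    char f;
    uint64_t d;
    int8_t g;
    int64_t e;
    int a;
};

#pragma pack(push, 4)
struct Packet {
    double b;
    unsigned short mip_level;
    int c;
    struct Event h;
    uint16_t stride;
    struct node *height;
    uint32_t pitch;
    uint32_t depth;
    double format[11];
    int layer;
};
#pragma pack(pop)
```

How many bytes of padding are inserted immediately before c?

2

Event: f at 0 (size 1, align 1) → ends 1; pad 7 to align 8 for d; d at 8 (size 8, align 8) → ends 16; g at 16 (size 1, align 1) → ends 17; pad 7 to align 8 for e; e at 24 (size 8, align 8) → ends 32; a at 32 (size 4, align 4) → ends 36; tail pad 4 to reach multiple of 8; total 40 bytes, alignment 8
b at 0 (size 8, align 4) → ends 8
mip_level at 8 (size 2, align 2) → ends 10
pad 2 to align 4 for c
c at 12 (size 4, align 4) → ends 16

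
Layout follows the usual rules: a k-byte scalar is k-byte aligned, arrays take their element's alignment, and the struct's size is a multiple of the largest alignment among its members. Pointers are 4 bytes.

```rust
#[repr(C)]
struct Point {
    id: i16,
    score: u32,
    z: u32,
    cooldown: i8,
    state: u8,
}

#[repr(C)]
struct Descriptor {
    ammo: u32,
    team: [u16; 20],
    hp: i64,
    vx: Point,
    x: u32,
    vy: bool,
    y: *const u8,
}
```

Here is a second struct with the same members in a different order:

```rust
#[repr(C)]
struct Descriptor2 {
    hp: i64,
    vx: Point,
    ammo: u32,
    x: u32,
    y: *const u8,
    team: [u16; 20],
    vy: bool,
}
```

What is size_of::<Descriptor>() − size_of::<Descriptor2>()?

8

Point: id at 0 (size 2, align 2) → ends 2; pad 2 to align 4 for score; score at 4 (size 4, align 4) → ends 8; z at 8 (size 4, align 4) → ends 12; cooldown at 12 (size 1, align 1) → ends 13; state at 13 (size 1, align 1) → ends 14; tail pad 2 to reach multiple of 4; total 16 bytes, alignment 4
ammo at 0 (size 4, align 4) → ends 4
team at 4 (size 40, align 2) → ends 44
pad 4 to align 8 for hp
hp at 48 (size 8, align 8) → ends 56
vx at 56 (size 16, align 4) → ends 72
x at 72 (size 4, align 4) → ends 76
vy at 76 (size 1, align 1) → ends 77
pad 3 to align 4 for y
y at 80 (size 4, align 4) → ends 84
tail pad 4 to reach multiple of 8
total 88 bytes, alignment 8
— Descriptor2 —
hp at 0 (size 8, align 8) → ends 8
vx at 8 (size 16, align 4) → ends 24
ammo at 24 (size 4, align 4) → ends 28
x at 28 (size 4, align 4) → ends 32
y at 32 (size 4, align 4) → ends 36
team at 36 (size 40, align 2) → ends 76
vy at 76 (size 1, align 1) → ends 77
tail pad 3 to reach multiple of 8
total 80 bytes, alignment 8
88 − 80 = 8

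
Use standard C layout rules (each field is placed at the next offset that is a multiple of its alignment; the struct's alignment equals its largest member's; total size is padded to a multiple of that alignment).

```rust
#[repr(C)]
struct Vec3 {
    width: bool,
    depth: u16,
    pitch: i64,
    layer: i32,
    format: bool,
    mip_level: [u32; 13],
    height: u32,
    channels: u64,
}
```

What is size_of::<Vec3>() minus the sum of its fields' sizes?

8

0..1  width  (1B, 1-aligned)
1..2  -- padding (1B)
2..4  depth  (2B, 2-aligned)
4..8  -- padding (4B)
8..16  pitch  (8B, 8-aligned)
16..20  layer  (4B, 4-aligned)
20..21  format  (1B, 1-aligned)
21..24  -- padding (3B)
24..76  mip_level  (52B, 4-aligned)
76..80  height  (4B, 4-aligned)
80..88  channels  (8B, 8-aligned)
sizeof = 88, alignof = 8
data bytes 80, size 88 → padding 8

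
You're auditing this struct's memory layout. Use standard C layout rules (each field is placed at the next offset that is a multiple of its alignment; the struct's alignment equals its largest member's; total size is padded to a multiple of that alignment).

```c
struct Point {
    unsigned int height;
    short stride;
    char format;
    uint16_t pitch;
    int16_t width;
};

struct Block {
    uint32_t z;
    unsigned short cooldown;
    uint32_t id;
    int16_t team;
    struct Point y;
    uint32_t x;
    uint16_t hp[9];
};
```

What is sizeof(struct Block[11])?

572

Point: @0: height [4B, align 4] → 4; @4: stride [2B, align 2] → 6; @6: format [1B, align 1] → 7; +1 pad (align 2); @8: pitch [2B, align 2] → 10; @10: width [2B, align 2] → 12; size 12, align 4
@0: z [4B, align 4] → 4
@4: cooldown [2B, align 2] → 6
+2 pad (align 4)
@8: id [4B, align 4] → 12
@12: team [2B, align 2] → 14
+2 pad (align 4)
@16: y [12B, align 4] → 28
@28: x [4B, align 4] → 32
@32: hp [18B, align 2] → 50
+2 tail pad (align 4)
size 52, align 4
array of 11: 11 × 52 = 572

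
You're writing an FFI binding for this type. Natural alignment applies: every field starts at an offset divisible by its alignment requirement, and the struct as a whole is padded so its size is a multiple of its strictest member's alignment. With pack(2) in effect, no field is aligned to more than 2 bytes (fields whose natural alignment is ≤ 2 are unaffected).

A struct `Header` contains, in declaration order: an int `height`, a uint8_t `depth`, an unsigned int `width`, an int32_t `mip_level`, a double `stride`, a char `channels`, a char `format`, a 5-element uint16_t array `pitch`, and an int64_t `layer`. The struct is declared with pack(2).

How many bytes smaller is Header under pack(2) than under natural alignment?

natural layout:
  height at 0 (size 4, align 4) → ends 4
  depth at 4 (size 1, align 1) → ends 5
  pad 3 to align 4 for width
  width at 8 (size 4, align 4) → ends 12
  mip_level at 12 (size 4, align 4) → ends 16
  stride at 16 (size 8, align 8) → ends 24
  channels at 24 (size 1, align 1) → ends 25
  format at 25 (size 1, align 1) → ends 26
  pitch at 26 (size 10, align 2) → ends 36
  pad 4 to align 8 for layer
  layer at 40 (size 8, align 8) → ends 48
  total 48 bytes, alignment 8
packed(2) layout:
  height at 0 (size 4, align 2) → ends 4
  depth at 4 (size 1, align 1) → ends 5
  pad 1 to align 2 for width
  width at 6 (size 4, align 2) → ends 10
  mip_level at 10 (size 4, align 2) → ends 14
  stride at 14 (size 8, align 2) → ends 22
  channels at 22 (size 1, align 1) → ends 23
  format at 23 (size 1, align 1) → ends 24
  pitch at 24 (size 10, align 2) → ends 34
  layer at 34 (size 8, align 2) → ends 42
  total 42 bytes, alignment 2
48 − 42 = 6

6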